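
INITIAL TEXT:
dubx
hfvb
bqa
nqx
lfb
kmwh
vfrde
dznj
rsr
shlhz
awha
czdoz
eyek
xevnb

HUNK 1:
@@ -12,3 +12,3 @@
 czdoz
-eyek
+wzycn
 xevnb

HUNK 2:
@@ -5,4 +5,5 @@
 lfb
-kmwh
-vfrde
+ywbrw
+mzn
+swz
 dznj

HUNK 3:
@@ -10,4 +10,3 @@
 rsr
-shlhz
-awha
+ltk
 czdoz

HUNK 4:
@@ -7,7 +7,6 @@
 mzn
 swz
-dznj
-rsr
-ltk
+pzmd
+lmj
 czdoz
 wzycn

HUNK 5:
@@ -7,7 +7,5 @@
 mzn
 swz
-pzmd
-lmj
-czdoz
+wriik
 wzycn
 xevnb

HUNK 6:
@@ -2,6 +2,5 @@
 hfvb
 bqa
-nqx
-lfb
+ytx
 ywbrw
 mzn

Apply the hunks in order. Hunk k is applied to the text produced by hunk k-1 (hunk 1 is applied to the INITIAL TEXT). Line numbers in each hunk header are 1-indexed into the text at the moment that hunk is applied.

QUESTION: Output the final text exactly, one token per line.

Hunk 1: at line 12 remove [eyek] add [wzycn] -> 14 lines: dubx hfvb bqa nqx lfb kmwh vfrde dznj rsr shlhz awha czdoz wzycn xevnb
Hunk 2: at line 5 remove [kmwh,vfrde] add [ywbrw,mzn,swz] -> 15 lines: dubx hfvb bqa nqx lfb ywbrw mzn swz dznj rsr shlhz awha czdoz wzycn xevnb
Hunk 3: at line 10 remove [shlhz,awha] add [ltk] -> 14 lines: dubx hfvb bqa nqx lfb ywbrw mzn swz dznj rsr ltk czdoz wzycn xevnb
Hunk 4: at line 7 remove [dznj,rsr,ltk] add [pzmd,lmj] -> 13 lines: dubx hfvb bqa nqx lfb ywbrw mzn swz pzmd lmj czdoz wzycn xevnb
Hunk 5: at line 7 remove [pzmd,lmj,czdoz] add [wriik] -> 11 lines: dubx hfvb bqa nqx lfb ywbrw mzn swz wriik wzycn xevnb
Hunk 6: at line 2 remove [nqx,lfb] add [ytx] -> 10 lines: dubx hfvb bqa ytx ywbrw mzn swz wriik wzycn xevnb

Answer: dubx
hfvb
bqa
ytx
ywbrw
mzn
swz
wriik
wzycn
xevnb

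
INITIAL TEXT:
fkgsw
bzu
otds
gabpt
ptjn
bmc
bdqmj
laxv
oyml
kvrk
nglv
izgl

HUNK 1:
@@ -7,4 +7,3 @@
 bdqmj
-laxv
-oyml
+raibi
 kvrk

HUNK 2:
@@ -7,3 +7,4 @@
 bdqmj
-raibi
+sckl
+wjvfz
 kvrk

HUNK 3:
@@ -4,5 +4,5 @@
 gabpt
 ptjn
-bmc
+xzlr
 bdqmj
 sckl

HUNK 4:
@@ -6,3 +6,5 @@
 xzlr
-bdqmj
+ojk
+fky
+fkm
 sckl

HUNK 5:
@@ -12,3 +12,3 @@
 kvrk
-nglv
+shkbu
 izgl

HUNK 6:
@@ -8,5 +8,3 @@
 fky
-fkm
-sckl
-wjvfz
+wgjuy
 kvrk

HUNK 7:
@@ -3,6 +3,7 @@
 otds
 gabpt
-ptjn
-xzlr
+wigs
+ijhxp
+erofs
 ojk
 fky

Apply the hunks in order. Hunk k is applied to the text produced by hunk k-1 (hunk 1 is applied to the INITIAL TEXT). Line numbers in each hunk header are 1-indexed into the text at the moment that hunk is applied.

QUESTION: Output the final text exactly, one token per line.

Hunk 1: at line 7 remove [laxv,oyml] add [raibi] -> 11 lines: fkgsw bzu otds gabpt ptjn bmc bdqmj raibi kvrk nglv izgl
Hunk 2: at line 7 remove [raibi] add [sckl,wjvfz] -> 12 lines: fkgsw bzu otds gabpt ptjn bmc bdqmj sckl wjvfz kvrk nglv izgl
Hunk 3: at line 4 remove [bmc] add [xzlr] -> 12 lines: fkgsw bzu otds gabpt ptjn xzlr bdqmj sckl wjvfz kvrk nglv izgl
Hunk 4: at line 6 remove [bdqmj] add [ojk,fky,fkm] -> 14 lines: fkgsw bzu otds gabpt ptjn xzlr ojk fky fkm sckl wjvfz kvrk nglv izgl
Hunk 5: at line 12 remove [nglv] add [shkbu] -> 14 lines: fkgsw bzu otds gabpt ptjn xzlr ojk fky fkm sckl wjvfz kvrk shkbu izgl
Hunk 6: at line 8 remove [fkm,sckl,wjvfz] add [wgjuy] -> 12 lines: fkgsw bzu otds gabpt ptjn xzlr ojk fky wgjuy kvrk shkbu izgl
Hunk 7: at line 3 remove [ptjn,xzlr] add [wigs,ijhxp,erofs] -> 13 lines: fkgsw bzu otds gabpt wigs ijhxp erofs ojk fky wgjuy kvrk shkbu izgl

Answer: fkgsw
bzu
otds
gabpt
wigs
ijhxp
erofs
ojk
fky
wgjuy
kvrk
shkbu
izgl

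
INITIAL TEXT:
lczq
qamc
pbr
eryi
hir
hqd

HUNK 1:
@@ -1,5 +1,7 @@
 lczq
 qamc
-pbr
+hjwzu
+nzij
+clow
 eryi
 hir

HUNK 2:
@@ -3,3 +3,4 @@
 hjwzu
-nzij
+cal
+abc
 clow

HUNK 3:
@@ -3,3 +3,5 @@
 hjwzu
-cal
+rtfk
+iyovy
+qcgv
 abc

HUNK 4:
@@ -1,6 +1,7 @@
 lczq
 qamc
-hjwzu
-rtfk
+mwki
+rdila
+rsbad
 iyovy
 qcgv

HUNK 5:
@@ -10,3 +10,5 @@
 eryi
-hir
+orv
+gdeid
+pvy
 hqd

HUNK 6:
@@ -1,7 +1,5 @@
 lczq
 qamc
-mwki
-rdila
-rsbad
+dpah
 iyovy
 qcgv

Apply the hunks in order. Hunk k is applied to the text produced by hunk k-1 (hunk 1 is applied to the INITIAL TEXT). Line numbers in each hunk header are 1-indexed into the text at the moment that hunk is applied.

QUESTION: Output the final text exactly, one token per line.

Hunk 1: at line 1 remove [pbr] add [hjwzu,nzij,clow] -> 8 lines: lczq qamc hjwzu nzij clow eryi hir hqd
Hunk 2: at line 3 remove [nzij] add [cal,abc] -> 9 lines: lczq qamc hjwzu cal abc clow eryi hir hqd
Hunk 3: at line 3 remove [cal] add [rtfk,iyovy,qcgv] -> 11 lines: lczq qamc hjwzu rtfk iyovy qcgv abc clow eryi hir hqd
Hunk 4: at line 1 remove [hjwzu,rtfk] add [mwki,rdila,rsbad] -> 12 lines: lczq qamc mwki rdila rsbad iyovy qcgv abc clow eryi hir hqd
Hunk 5: at line 10 remove [hir] add [orv,gdeid,pvy] -> 14 lines: lczq qamc mwki rdila rsbad iyovy qcgv abc clow eryi orv gdeid pvy hqd
Hunk 6: at line 1 remove [mwki,rdila,rsbad] add [dpah] -> 12 lines: lczq qamc dpah iyovy qcgv abc clow eryi orv gdeid pvy hqd

Answer: lczq
qamc
dpah
iyovy
qcgv
abc
clow
eryi
orv
gdeid
pvy
hqd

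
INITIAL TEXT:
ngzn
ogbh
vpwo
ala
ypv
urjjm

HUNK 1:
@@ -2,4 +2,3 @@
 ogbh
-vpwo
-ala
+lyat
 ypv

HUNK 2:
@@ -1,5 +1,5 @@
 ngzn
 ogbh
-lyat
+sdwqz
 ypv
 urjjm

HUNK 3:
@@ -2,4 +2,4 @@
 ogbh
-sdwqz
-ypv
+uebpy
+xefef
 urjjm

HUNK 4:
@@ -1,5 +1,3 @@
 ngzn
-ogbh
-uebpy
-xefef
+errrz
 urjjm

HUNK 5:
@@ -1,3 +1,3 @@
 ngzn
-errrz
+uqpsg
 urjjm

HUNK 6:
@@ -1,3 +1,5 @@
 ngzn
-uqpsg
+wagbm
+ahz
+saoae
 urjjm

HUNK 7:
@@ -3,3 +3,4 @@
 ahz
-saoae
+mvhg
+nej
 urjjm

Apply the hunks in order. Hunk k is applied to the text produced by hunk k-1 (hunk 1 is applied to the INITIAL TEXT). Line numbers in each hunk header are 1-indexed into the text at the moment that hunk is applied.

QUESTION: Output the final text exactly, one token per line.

Answer: ngzn
wagbm
ahz
mvhg
nej
urjjm

Derivation:
Hunk 1: at line 2 remove [vpwo,ala] add [lyat] -> 5 lines: ngzn ogbh lyat ypv urjjm
Hunk 2: at line 1 remove [lyat] add [sdwqz] -> 5 lines: ngzn ogbh sdwqz ypv urjjm
Hunk 3: at line 2 remove [sdwqz,ypv] add [uebpy,xefef] -> 5 lines: ngzn ogbh uebpy xefef urjjm
Hunk 4: at line 1 remove [ogbh,uebpy,xefef] add [errrz] -> 3 lines: ngzn errrz urjjm
Hunk 5: at line 1 remove [errrz] add [uqpsg] -> 3 lines: ngzn uqpsg urjjm
Hunk 6: at line 1 remove [uqpsg] add [wagbm,ahz,saoae] -> 5 lines: ngzn wagbm ahz saoae urjjm
Hunk 7: at line 3 remove [saoae] add [mvhg,nej] -> 6 lines: ngzn wagbm ahz mvhg nej urjjm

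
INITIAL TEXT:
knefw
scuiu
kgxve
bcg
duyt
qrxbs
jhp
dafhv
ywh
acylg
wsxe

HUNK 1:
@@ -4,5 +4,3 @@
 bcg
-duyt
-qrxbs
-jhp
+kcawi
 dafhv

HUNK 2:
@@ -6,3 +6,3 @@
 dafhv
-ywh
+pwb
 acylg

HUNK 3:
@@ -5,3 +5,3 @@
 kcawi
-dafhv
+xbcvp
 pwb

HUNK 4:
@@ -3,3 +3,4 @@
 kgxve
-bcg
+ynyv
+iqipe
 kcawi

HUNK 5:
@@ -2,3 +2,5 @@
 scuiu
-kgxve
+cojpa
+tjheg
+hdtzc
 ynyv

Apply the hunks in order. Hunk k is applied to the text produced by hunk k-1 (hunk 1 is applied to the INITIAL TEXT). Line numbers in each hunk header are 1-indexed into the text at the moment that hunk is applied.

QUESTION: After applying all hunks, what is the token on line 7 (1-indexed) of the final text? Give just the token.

Hunk 1: at line 4 remove [duyt,qrxbs,jhp] add [kcawi] -> 9 lines: knefw scuiu kgxve bcg kcawi dafhv ywh acylg wsxe
Hunk 2: at line 6 remove [ywh] add [pwb] -> 9 lines: knefw scuiu kgxve bcg kcawi dafhv pwb acylg wsxe
Hunk 3: at line 5 remove [dafhv] add [xbcvp] -> 9 lines: knefw scuiu kgxve bcg kcawi xbcvp pwb acylg wsxe
Hunk 4: at line 3 remove [bcg] add [ynyv,iqipe] -> 10 lines: knefw scuiu kgxve ynyv iqipe kcawi xbcvp pwb acylg wsxe
Hunk 5: at line 2 remove [kgxve] add [cojpa,tjheg,hdtzc] -> 12 lines: knefw scuiu cojpa tjheg hdtzc ynyv iqipe kcawi xbcvp pwb acylg wsxe
Final line 7: iqipe

Answer: iqipe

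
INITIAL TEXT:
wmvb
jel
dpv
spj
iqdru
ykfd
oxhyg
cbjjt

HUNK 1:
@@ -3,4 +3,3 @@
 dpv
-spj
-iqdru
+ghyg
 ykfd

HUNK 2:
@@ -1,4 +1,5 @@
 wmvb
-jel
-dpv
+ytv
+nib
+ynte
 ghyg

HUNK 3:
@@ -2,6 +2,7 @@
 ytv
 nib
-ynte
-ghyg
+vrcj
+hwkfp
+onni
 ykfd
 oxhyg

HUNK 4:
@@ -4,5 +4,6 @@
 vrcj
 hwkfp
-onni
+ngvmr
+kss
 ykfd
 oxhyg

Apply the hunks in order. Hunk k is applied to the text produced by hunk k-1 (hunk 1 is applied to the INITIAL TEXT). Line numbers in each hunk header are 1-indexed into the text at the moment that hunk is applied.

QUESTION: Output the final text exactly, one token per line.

Answer: wmvb
ytv
nib
vrcj
hwkfp
ngvmr
kss
ykfd
oxhyg
cbjjt

Derivation:
Hunk 1: at line 3 remove [spj,iqdru] add [ghyg] -> 7 lines: wmvb jel dpv ghyg ykfd oxhyg cbjjt
Hunk 2: at line 1 remove [jel,dpv] add [ytv,nib,ynte] -> 8 lines: wmvb ytv nib ynte ghyg ykfd oxhyg cbjjt
Hunk 3: at line 2 remove [ynte,ghyg] add [vrcj,hwkfp,onni] -> 9 lines: wmvb ytv nib vrcj hwkfp onni ykfd oxhyg cbjjt
Hunk 4: at line 4 remove [onni] add [ngvmr,kss] -> 10 lines: wmvb ytv nib vrcj hwkfp ngvmr kss ykfd oxhyg cbjjt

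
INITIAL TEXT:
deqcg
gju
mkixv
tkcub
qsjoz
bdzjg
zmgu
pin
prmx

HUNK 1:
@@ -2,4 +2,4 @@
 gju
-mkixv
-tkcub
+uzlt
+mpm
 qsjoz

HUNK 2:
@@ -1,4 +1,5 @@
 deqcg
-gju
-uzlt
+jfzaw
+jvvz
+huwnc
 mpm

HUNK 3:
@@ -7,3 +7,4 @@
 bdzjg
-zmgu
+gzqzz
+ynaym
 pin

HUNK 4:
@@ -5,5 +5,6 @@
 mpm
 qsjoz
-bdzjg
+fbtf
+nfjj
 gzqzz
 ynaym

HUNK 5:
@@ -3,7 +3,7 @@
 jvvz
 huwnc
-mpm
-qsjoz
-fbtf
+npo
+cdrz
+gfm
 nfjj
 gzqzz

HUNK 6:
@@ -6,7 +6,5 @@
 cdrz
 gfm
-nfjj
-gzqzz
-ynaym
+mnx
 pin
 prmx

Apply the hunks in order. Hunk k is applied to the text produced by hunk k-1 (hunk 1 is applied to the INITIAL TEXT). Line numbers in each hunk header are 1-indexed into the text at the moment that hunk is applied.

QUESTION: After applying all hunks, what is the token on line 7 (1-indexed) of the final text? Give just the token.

Hunk 1: at line 2 remove [mkixv,tkcub] add [uzlt,mpm] -> 9 lines: deqcg gju uzlt mpm qsjoz bdzjg zmgu pin prmx
Hunk 2: at line 1 remove [gju,uzlt] add [jfzaw,jvvz,huwnc] -> 10 lines: deqcg jfzaw jvvz huwnc mpm qsjoz bdzjg zmgu pin prmx
Hunk 3: at line 7 remove [zmgu] add [gzqzz,ynaym] -> 11 lines: deqcg jfzaw jvvz huwnc mpm qsjoz bdzjg gzqzz ynaym pin prmx
Hunk 4: at line 5 remove [bdzjg] add [fbtf,nfjj] -> 12 lines: deqcg jfzaw jvvz huwnc mpm qsjoz fbtf nfjj gzqzz ynaym pin prmx
Hunk 5: at line 3 remove [mpm,qsjoz,fbtf] add [npo,cdrz,gfm] -> 12 lines: deqcg jfzaw jvvz huwnc npo cdrz gfm nfjj gzqzz ynaym pin prmx
Hunk 6: at line 6 remove [nfjj,gzqzz,ynaym] add [mnx] -> 10 lines: deqcg jfzaw jvvz huwnc npo cdrz gfm mnx pin prmx
Final line 7: gfm

Answer: gfm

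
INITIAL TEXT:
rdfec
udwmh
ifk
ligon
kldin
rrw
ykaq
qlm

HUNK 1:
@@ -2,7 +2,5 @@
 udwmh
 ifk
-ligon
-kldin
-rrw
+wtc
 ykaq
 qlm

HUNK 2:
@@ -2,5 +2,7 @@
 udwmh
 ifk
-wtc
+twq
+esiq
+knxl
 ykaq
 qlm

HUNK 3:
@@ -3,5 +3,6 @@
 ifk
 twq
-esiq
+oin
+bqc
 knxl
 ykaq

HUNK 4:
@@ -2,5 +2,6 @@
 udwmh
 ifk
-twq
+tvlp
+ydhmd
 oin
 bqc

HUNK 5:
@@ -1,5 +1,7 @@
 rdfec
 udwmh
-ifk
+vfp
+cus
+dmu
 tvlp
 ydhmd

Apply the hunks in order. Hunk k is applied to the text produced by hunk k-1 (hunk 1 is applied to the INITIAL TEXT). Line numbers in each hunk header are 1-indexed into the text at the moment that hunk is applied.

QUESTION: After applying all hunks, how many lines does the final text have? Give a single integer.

Answer: 12

Derivation:
Hunk 1: at line 2 remove [ligon,kldin,rrw] add [wtc] -> 6 lines: rdfec udwmh ifk wtc ykaq qlm
Hunk 2: at line 2 remove [wtc] add [twq,esiq,knxl] -> 8 lines: rdfec udwmh ifk twq esiq knxl ykaq qlm
Hunk 3: at line 3 remove [esiq] add [oin,bqc] -> 9 lines: rdfec udwmh ifk twq oin bqc knxl ykaq qlm
Hunk 4: at line 2 remove [twq] add [tvlp,ydhmd] -> 10 lines: rdfec udwmh ifk tvlp ydhmd oin bqc knxl ykaq qlm
Hunk 5: at line 1 remove [ifk] add [vfp,cus,dmu] -> 12 lines: rdfec udwmh vfp cus dmu tvlp ydhmd oin bqc knxl ykaq qlm
Final line count: 12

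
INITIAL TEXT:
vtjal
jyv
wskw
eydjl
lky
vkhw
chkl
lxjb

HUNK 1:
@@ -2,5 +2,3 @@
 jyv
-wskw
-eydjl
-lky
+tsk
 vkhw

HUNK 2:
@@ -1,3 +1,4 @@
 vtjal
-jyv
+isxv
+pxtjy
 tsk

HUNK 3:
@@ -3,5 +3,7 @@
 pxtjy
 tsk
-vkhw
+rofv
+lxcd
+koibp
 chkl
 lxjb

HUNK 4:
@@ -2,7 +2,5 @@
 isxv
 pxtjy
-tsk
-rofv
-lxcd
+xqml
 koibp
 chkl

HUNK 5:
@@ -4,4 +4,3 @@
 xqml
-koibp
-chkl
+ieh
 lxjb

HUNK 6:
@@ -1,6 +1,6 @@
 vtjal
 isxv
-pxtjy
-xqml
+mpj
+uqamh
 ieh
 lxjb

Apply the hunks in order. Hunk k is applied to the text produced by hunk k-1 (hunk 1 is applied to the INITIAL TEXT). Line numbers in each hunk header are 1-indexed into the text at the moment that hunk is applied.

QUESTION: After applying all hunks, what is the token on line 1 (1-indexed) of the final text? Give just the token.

Answer: vtjal

Derivation:
Hunk 1: at line 2 remove [wskw,eydjl,lky] add [tsk] -> 6 lines: vtjal jyv tsk vkhw chkl lxjb
Hunk 2: at line 1 remove [jyv] add [isxv,pxtjy] -> 7 lines: vtjal isxv pxtjy tsk vkhw chkl lxjb
Hunk 3: at line 3 remove [vkhw] add [rofv,lxcd,koibp] -> 9 lines: vtjal isxv pxtjy tsk rofv lxcd koibp chkl lxjb
Hunk 4: at line 2 remove [tsk,rofv,lxcd] add [xqml] -> 7 lines: vtjal isxv pxtjy xqml koibp chkl lxjb
Hunk 5: at line 4 remove [koibp,chkl] add [ieh] -> 6 lines: vtjal isxv pxtjy xqml ieh lxjb
Hunk 6: at line 1 remove [pxtjy,xqml] add [mpj,uqamh] -> 6 lines: vtjal isxv mpj uqamh ieh lxjb
Final line 1: vtjal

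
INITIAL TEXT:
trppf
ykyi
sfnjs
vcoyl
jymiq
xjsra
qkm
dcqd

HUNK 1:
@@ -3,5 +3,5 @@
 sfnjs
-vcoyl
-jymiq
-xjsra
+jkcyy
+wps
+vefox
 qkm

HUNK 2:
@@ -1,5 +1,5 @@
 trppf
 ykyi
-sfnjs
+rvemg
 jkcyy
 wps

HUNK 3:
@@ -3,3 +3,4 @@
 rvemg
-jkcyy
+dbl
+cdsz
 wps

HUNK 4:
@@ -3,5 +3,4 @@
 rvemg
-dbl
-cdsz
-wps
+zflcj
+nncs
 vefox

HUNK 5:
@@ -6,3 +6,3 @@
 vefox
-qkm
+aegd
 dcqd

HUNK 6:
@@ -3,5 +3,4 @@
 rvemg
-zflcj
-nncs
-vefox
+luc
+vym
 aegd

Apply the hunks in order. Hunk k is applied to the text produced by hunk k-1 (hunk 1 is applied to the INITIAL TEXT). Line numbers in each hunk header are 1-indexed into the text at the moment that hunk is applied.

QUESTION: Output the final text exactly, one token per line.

Answer: trppf
ykyi
rvemg
luc
vym
aegd
dcqd

Derivation:
Hunk 1: at line 3 remove [vcoyl,jymiq,xjsra] add [jkcyy,wps,vefox] -> 8 lines: trppf ykyi sfnjs jkcyy wps vefox qkm dcqd
Hunk 2: at line 1 remove [sfnjs] add [rvemg] -> 8 lines: trppf ykyi rvemg jkcyy wps vefox qkm dcqd
Hunk 3: at line 3 remove [jkcyy] add [dbl,cdsz] -> 9 lines: trppf ykyi rvemg dbl cdsz wps vefox qkm dcqd
Hunk 4: at line 3 remove [dbl,cdsz,wps] add [zflcj,nncs] -> 8 lines: trppf ykyi rvemg zflcj nncs vefox qkm dcqd
Hunk 5: at line 6 remove [qkm] add [aegd] -> 8 lines: trppf ykyi rvemg zflcj nncs vefox aegd dcqd
Hunk 6: at line 3 remove [zflcj,nncs,vefox] add [luc,vym] -> 7 lines: trppf ykyi rvemg luc vym aegd dcqd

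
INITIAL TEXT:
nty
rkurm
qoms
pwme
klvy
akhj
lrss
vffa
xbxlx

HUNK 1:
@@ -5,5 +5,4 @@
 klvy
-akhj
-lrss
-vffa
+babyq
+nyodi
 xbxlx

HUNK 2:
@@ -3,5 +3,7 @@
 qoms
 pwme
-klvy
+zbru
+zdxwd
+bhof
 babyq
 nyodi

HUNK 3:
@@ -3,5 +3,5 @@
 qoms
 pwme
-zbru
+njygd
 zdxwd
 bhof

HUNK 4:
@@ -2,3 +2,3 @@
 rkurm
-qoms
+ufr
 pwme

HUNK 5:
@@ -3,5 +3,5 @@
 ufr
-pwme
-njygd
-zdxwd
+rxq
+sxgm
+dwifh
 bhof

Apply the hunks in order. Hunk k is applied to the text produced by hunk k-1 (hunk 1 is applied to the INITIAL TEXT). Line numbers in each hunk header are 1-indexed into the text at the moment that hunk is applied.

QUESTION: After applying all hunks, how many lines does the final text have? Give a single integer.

Hunk 1: at line 5 remove [akhj,lrss,vffa] add [babyq,nyodi] -> 8 lines: nty rkurm qoms pwme klvy babyq nyodi xbxlx
Hunk 2: at line 3 remove [klvy] add [zbru,zdxwd,bhof] -> 10 lines: nty rkurm qoms pwme zbru zdxwd bhof babyq nyodi xbxlx
Hunk 3: at line 3 remove [zbru] add [njygd] -> 10 lines: nty rkurm qoms pwme njygd zdxwd bhof babyq nyodi xbxlx
Hunk 4: at line 2 remove [qoms] add [ufr] -> 10 lines: nty rkurm ufr pwme njygd zdxwd bhof babyq nyodi xbxlx
Hunk 5: at line 3 remove [pwme,njygd,zdxwd] add [rxq,sxgm,dwifh] -> 10 lines: nty rkurm ufr rxq sxgm dwifh bhof babyq nyodi xbxlx
Final line count: 10

Answer: 10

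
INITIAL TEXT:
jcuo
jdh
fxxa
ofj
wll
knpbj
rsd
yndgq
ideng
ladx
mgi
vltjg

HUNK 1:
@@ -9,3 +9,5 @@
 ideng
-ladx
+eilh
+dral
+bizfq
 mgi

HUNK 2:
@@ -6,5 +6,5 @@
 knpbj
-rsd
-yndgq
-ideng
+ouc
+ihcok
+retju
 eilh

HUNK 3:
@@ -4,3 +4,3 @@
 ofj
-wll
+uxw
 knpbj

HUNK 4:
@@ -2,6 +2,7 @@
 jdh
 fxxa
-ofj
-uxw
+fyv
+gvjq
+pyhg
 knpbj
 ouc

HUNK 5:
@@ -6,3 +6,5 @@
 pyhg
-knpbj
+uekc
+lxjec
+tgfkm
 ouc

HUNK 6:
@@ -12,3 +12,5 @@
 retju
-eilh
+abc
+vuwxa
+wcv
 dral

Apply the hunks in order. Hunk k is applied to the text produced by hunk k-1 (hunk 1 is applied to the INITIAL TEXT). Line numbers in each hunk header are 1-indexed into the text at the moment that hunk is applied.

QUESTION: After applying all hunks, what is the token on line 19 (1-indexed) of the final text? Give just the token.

Hunk 1: at line 9 remove [ladx] add [eilh,dral,bizfq] -> 14 lines: jcuo jdh fxxa ofj wll knpbj rsd yndgq ideng eilh dral bizfq mgi vltjg
Hunk 2: at line 6 remove [rsd,yndgq,ideng] add [ouc,ihcok,retju] -> 14 lines: jcuo jdh fxxa ofj wll knpbj ouc ihcok retju eilh dral bizfq mgi vltjg
Hunk 3: at line 4 remove [wll] add [uxw] -> 14 lines: jcuo jdh fxxa ofj uxw knpbj ouc ihcok retju eilh dral bizfq mgi vltjg
Hunk 4: at line 2 remove [ofj,uxw] add [fyv,gvjq,pyhg] -> 15 lines: jcuo jdh fxxa fyv gvjq pyhg knpbj ouc ihcok retju eilh dral bizfq mgi vltjg
Hunk 5: at line 6 remove [knpbj] add [uekc,lxjec,tgfkm] -> 17 lines: jcuo jdh fxxa fyv gvjq pyhg uekc lxjec tgfkm ouc ihcok retju eilh dral bizfq mgi vltjg
Hunk 6: at line 12 remove [eilh] add [abc,vuwxa,wcv] -> 19 lines: jcuo jdh fxxa fyv gvjq pyhg uekc lxjec tgfkm ouc ihcok retju abc vuwxa wcv dral bizfq mgi vltjg
Final line 19: vltjg

Answer: vltjg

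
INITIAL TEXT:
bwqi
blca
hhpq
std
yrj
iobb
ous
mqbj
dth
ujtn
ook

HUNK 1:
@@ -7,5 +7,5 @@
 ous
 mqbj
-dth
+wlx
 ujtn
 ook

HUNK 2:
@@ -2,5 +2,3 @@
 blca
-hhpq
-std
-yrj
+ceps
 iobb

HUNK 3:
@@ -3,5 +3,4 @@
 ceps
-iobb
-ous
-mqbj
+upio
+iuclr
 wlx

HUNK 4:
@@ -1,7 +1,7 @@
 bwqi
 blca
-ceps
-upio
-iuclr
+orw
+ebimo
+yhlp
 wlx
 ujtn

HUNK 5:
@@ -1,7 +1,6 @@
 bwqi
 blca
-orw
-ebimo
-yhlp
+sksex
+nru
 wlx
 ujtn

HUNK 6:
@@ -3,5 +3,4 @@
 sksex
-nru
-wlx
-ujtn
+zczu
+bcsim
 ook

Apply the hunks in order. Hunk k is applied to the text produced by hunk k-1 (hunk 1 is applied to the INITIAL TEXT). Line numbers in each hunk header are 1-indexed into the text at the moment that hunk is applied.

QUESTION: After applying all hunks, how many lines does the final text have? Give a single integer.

Answer: 6

Derivation:
Hunk 1: at line 7 remove [dth] add [wlx] -> 11 lines: bwqi blca hhpq std yrj iobb ous mqbj wlx ujtn ook
Hunk 2: at line 2 remove [hhpq,std,yrj] add [ceps] -> 9 lines: bwqi blca ceps iobb ous mqbj wlx ujtn ook
Hunk 3: at line 3 remove [iobb,ous,mqbj] add [upio,iuclr] -> 8 lines: bwqi blca ceps upio iuclr wlx ujtn ook
Hunk 4: at line 1 remove [ceps,upio,iuclr] add [orw,ebimo,yhlp] -> 8 lines: bwqi blca orw ebimo yhlp wlx ujtn ook
Hunk 5: at line 1 remove [orw,ebimo,yhlp] add [sksex,nru] -> 7 lines: bwqi blca sksex nru wlx ujtn ook
Hunk 6: at line 3 remove [nru,wlx,ujtn] add [zczu,bcsim] -> 6 lines: bwqi blca sksex zczu bcsim ook
Final line count: 6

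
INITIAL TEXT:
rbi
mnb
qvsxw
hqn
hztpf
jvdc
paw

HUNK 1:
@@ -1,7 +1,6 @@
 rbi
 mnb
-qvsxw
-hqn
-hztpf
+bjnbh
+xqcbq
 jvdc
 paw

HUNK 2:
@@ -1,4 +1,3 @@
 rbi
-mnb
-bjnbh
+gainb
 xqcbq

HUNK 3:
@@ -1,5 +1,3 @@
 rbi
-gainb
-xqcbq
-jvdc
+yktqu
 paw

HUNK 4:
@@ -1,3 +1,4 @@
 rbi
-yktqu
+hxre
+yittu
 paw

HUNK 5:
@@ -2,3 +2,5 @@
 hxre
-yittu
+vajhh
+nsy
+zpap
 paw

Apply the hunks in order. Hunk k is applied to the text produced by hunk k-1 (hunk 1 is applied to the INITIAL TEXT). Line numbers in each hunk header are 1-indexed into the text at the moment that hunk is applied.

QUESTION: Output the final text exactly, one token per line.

Answer: rbi
hxre
vajhh
nsy
zpap
paw

Derivation:
Hunk 1: at line 1 remove [qvsxw,hqn,hztpf] add [bjnbh,xqcbq] -> 6 lines: rbi mnb bjnbh xqcbq jvdc paw
Hunk 2: at line 1 remove [mnb,bjnbh] add [gainb] -> 5 lines: rbi gainb xqcbq jvdc paw
Hunk 3: at line 1 remove [gainb,xqcbq,jvdc] add [yktqu] -> 3 lines: rbi yktqu paw
Hunk 4: at line 1 remove [yktqu] add [hxre,yittu] -> 4 lines: rbi hxre yittu paw
Hunk 5: at line 2 remove [yittu] add [vajhh,nsy,zpap] -> 6 lines: rbi hxre vajhh nsy zpap paw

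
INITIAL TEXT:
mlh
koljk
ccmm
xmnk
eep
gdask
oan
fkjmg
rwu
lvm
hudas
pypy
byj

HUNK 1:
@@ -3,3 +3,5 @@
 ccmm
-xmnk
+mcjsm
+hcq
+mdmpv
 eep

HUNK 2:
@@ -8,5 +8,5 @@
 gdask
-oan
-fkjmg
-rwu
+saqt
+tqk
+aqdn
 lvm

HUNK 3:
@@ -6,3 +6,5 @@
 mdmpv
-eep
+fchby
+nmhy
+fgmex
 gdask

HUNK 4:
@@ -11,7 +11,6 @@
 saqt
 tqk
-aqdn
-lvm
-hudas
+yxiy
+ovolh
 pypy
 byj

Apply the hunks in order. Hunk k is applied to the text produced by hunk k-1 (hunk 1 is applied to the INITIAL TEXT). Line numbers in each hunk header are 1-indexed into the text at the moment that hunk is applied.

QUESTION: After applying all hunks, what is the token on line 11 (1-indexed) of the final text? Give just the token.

Answer: saqt

Derivation:
Hunk 1: at line 3 remove [xmnk] add [mcjsm,hcq,mdmpv] -> 15 lines: mlh koljk ccmm mcjsm hcq mdmpv eep gdask oan fkjmg rwu lvm hudas pypy byj
Hunk 2: at line 8 remove [oan,fkjmg,rwu] add [saqt,tqk,aqdn] -> 15 lines: mlh koljk ccmm mcjsm hcq mdmpv eep gdask saqt tqk aqdn lvm hudas pypy byj
Hunk 3: at line 6 remove [eep] add [fchby,nmhy,fgmex] -> 17 lines: mlh koljk ccmm mcjsm hcq mdmpv fchby nmhy fgmex gdask saqt tqk aqdn lvm hudas pypy byj
Hunk 4: at line 11 remove [aqdn,lvm,hudas] add [yxiy,ovolh] -> 16 lines: mlh koljk ccmm mcjsm hcq mdmpv fchby nmhy fgmex gdask saqt tqk yxiy ovolh pypy byj
Final line 11: saqt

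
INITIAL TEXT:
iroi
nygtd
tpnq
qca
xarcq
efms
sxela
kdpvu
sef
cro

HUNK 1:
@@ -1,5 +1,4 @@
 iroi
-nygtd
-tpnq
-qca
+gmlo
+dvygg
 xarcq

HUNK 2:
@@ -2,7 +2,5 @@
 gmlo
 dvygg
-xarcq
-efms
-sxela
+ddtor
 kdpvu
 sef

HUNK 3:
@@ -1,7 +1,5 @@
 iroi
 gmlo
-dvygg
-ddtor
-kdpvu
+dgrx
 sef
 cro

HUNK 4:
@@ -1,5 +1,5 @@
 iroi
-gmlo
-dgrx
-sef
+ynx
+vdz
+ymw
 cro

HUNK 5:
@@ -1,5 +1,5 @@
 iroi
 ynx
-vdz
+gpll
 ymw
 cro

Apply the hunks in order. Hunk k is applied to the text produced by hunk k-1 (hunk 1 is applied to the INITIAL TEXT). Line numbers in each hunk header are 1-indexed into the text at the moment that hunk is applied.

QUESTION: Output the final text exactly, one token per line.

Hunk 1: at line 1 remove [nygtd,tpnq,qca] add [gmlo,dvygg] -> 9 lines: iroi gmlo dvygg xarcq efms sxela kdpvu sef cro
Hunk 2: at line 2 remove [xarcq,efms,sxela] add [ddtor] -> 7 lines: iroi gmlo dvygg ddtor kdpvu sef cro
Hunk 3: at line 1 remove [dvygg,ddtor,kdpvu] add [dgrx] -> 5 lines: iroi gmlo dgrx sef cro
Hunk 4: at line 1 remove [gmlo,dgrx,sef] add [ynx,vdz,ymw] -> 5 lines: iroi ynx vdz ymw cro
Hunk 5: at line 1 remove [vdz] add [gpll] -> 5 lines: iroi ynx gpll ymw cro

Answer: iroi
ynx
gpll
ymw
cro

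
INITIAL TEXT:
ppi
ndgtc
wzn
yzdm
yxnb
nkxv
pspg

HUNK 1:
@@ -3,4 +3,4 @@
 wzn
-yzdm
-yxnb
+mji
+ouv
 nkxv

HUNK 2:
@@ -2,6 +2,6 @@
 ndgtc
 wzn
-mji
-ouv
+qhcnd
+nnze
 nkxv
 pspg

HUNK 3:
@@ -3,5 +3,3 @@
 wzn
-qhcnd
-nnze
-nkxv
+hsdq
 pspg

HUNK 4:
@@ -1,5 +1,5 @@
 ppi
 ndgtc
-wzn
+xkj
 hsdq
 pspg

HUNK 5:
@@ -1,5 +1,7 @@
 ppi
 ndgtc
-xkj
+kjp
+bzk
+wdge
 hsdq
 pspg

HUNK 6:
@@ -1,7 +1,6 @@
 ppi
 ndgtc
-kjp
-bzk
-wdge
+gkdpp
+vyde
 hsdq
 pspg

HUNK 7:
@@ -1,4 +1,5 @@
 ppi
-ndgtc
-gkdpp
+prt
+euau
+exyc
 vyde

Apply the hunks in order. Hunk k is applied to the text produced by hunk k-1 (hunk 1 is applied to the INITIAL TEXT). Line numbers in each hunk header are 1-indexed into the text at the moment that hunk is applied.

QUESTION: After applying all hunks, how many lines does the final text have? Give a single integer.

Hunk 1: at line 3 remove [yzdm,yxnb] add [mji,ouv] -> 7 lines: ppi ndgtc wzn mji ouv nkxv pspg
Hunk 2: at line 2 remove [mji,ouv] add [qhcnd,nnze] -> 7 lines: ppi ndgtc wzn qhcnd nnze nkxv pspg
Hunk 3: at line 3 remove [qhcnd,nnze,nkxv] add [hsdq] -> 5 lines: ppi ndgtc wzn hsdq pspg
Hunk 4: at line 1 remove [wzn] add [xkj] -> 5 lines: ppi ndgtc xkj hsdq pspg
Hunk 5: at line 1 remove [xkj] add [kjp,bzk,wdge] -> 7 lines: ppi ndgtc kjp bzk wdge hsdq pspg
Hunk 6: at line 1 remove [kjp,bzk,wdge] add [gkdpp,vyde] -> 6 lines: ppi ndgtc gkdpp vyde hsdq pspg
Hunk 7: at line 1 remove [ndgtc,gkdpp] add [prt,euau,exyc] -> 7 lines: ppi prt euau exyc vyde hsdq pspg
Final line count: 7

Answer: 7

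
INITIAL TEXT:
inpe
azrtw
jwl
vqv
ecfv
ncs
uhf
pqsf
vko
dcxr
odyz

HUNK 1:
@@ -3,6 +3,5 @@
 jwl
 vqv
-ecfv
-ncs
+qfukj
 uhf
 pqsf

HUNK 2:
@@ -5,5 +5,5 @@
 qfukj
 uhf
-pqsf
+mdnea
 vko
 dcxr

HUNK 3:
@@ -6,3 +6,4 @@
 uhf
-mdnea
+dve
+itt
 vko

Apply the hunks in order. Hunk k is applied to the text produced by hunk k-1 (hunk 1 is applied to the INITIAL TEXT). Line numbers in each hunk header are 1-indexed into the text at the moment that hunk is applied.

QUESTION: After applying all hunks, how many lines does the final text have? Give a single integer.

Hunk 1: at line 3 remove [ecfv,ncs] add [qfukj] -> 10 lines: inpe azrtw jwl vqv qfukj uhf pqsf vko dcxr odyz
Hunk 2: at line 5 remove [pqsf] add [mdnea] -> 10 lines: inpe azrtw jwl vqv qfukj uhf mdnea vko dcxr odyz
Hunk 3: at line 6 remove [mdnea] add [dve,itt] -> 11 lines: inpe azrtw jwl vqv qfukj uhf dve itt vko dcxr odyz
Final line count: 11

Answer: 11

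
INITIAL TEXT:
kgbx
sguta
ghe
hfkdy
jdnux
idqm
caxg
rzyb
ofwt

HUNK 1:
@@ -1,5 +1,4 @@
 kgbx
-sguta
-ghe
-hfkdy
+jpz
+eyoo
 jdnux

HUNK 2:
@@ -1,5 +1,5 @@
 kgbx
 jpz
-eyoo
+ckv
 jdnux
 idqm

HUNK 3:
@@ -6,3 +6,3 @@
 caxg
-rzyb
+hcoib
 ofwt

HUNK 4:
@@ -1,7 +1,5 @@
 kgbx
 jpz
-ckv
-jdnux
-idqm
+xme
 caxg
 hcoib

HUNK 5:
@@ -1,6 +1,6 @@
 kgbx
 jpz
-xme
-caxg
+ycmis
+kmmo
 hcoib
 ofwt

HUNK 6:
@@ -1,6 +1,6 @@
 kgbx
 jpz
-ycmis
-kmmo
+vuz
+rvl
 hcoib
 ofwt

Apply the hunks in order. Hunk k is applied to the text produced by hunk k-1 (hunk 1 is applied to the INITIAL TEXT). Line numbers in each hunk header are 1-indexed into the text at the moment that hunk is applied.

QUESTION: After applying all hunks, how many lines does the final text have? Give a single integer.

Hunk 1: at line 1 remove [sguta,ghe,hfkdy] add [jpz,eyoo] -> 8 lines: kgbx jpz eyoo jdnux idqm caxg rzyb ofwt
Hunk 2: at line 1 remove [eyoo] add [ckv] -> 8 lines: kgbx jpz ckv jdnux idqm caxg rzyb ofwt
Hunk 3: at line 6 remove [rzyb] add [hcoib] -> 8 lines: kgbx jpz ckv jdnux idqm caxg hcoib ofwt
Hunk 4: at line 1 remove [ckv,jdnux,idqm] add [xme] -> 6 lines: kgbx jpz xme caxg hcoib ofwt
Hunk 5: at line 1 remove [xme,caxg] add [ycmis,kmmo] -> 6 lines: kgbx jpz ycmis kmmo hcoib ofwt
Hunk 6: at line 1 remove [ycmis,kmmo] add [vuz,rvl] -> 6 lines: kgbx jpz vuz rvl hcoib ofwt
Final line count: 6

Answer: 6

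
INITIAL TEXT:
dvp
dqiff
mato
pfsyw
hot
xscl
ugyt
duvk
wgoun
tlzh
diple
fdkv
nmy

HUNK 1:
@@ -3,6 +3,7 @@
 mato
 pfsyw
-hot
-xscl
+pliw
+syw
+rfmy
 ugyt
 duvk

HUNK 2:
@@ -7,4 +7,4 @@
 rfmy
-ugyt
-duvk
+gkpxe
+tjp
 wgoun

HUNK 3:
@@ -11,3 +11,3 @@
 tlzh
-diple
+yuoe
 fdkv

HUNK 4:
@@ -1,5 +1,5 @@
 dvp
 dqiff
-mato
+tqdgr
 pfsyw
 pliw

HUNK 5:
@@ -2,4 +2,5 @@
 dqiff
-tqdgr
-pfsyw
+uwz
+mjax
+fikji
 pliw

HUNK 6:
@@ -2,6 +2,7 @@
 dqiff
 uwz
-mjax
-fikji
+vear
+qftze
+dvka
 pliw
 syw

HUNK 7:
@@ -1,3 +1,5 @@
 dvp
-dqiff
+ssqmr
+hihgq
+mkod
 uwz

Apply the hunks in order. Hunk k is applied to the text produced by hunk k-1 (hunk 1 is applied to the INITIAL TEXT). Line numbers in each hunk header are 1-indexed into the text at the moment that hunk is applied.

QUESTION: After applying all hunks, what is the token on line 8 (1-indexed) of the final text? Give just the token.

Answer: dvka

Derivation:
Hunk 1: at line 3 remove [hot,xscl] add [pliw,syw,rfmy] -> 14 lines: dvp dqiff mato pfsyw pliw syw rfmy ugyt duvk wgoun tlzh diple fdkv nmy
Hunk 2: at line 7 remove [ugyt,duvk] add [gkpxe,tjp] -> 14 lines: dvp dqiff mato pfsyw pliw syw rfmy gkpxe tjp wgoun tlzh diple fdkv nmy
Hunk 3: at line 11 remove [diple] add [yuoe] -> 14 lines: dvp dqiff mato pfsyw pliw syw rfmy gkpxe tjp wgoun tlzh yuoe fdkv nmy
Hunk 4: at line 1 remove [mato] add [tqdgr] -> 14 lines: dvp dqiff tqdgr pfsyw pliw syw rfmy gkpxe tjp wgoun tlzh yuoe fdkv nmy
Hunk 5: at line 2 remove [tqdgr,pfsyw] add [uwz,mjax,fikji] -> 15 lines: dvp dqiff uwz mjax fikji pliw syw rfmy gkpxe tjp wgoun tlzh yuoe fdkv nmy
Hunk 6: at line 2 remove [mjax,fikji] add [vear,qftze,dvka] -> 16 lines: dvp dqiff uwz vear qftze dvka pliw syw rfmy gkpxe tjp wgoun tlzh yuoe fdkv nmy
Hunk 7: at line 1 remove [dqiff] add [ssqmr,hihgq,mkod] -> 18 lines: dvp ssqmr hihgq mkod uwz vear qftze dvka pliw syw rfmy gkpxe tjp wgoun tlzh yuoe fdkv nmy
Final line 8: dvka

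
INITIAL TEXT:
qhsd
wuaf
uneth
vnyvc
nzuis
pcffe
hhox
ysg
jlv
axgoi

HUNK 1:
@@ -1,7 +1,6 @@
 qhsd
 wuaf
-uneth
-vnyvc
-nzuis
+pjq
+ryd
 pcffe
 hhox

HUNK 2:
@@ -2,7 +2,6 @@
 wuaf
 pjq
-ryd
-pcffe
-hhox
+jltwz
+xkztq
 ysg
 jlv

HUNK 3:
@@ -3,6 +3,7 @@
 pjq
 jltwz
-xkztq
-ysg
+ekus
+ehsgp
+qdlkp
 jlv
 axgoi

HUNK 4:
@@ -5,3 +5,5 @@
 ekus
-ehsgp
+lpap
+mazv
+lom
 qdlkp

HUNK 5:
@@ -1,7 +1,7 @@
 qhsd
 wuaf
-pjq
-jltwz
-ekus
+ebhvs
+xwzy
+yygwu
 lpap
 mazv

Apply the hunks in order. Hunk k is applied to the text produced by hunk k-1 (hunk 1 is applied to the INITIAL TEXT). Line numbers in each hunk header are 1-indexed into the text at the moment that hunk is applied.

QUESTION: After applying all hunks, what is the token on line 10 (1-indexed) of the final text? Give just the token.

Hunk 1: at line 1 remove [uneth,vnyvc,nzuis] add [pjq,ryd] -> 9 lines: qhsd wuaf pjq ryd pcffe hhox ysg jlv axgoi
Hunk 2: at line 2 remove [ryd,pcffe,hhox] add [jltwz,xkztq] -> 8 lines: qhsd wuaf pjq jltwz xkztq ysg jlv axgoi
Hunk 3: at line 3 remove [xkztq,ysg] add [ekus,ehsgp,qdlkp] -> 9 lines: qhsd wuaf pjq jltwz ekus ehsgp qdlkp jlv axgoi
Hunk 4: at line 5 remove [ehsgp] add [lpap,mazv,lom] -> 11 lines: qhsd wuaf pjq jltwz ekus lpap mazv lom qdlkp jlv axgoi
Hunk 5: at line 1 remove [pjq,jltwz,ekus] add [ebhvs,xwzy,yygwu] -> 11 lines: qhsd wuaf ebhvs xwzy yygwu lpap mazv lom qdlkp jlv axgoi
Final line 10: jlv

Answer: jlv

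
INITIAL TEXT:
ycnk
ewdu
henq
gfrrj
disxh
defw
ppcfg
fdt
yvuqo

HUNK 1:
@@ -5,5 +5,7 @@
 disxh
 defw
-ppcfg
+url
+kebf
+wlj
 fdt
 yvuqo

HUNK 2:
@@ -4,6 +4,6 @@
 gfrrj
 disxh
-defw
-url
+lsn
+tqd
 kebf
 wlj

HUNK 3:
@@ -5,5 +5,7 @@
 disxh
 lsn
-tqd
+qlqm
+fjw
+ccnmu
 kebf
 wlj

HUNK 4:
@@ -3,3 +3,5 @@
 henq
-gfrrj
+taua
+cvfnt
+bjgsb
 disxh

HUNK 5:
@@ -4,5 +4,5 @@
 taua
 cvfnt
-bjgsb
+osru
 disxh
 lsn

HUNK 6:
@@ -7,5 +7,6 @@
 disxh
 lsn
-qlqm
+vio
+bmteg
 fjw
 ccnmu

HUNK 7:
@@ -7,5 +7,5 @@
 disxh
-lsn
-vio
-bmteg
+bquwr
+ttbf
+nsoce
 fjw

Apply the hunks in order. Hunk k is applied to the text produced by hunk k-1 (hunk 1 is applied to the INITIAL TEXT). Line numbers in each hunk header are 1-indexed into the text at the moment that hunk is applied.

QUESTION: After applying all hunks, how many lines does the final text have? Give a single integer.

Hunk 1: at line 5 remove [ppcfg] add [url,kebf,wlj] -> 11 lines: ycnk ewdu henq gfrrj disxh defw url kebf wlj fdt yvuqo
Hunk 2: at line 4 remove [defw,url] add [lsn,tqd] -> 11 lines: ycnk ewdu henq gfrrj disxh lsn tqd kebf wlj fdt yvuqo
Hunk 3: at line 5 remove [tqd] add [qlqm,fjw,ccnmu] -> 13 lines: ycnk ewdu henq gfrrj disxh lsn qlqm fjw ccnmu kebf wlj fdt yvuqo
Hunk 4: at line 3 remove [gfrrj] add [taua,cvfnt,bjgsb] -> 15 lines: ycnk ewdu henq taua cvfnt bjgsb disxh lsn qlqm fjw ccnmu kebf wlj fdt yvuqo
Hunk 5: at line 4 remove [bjgsb] add [osru] -> 15 lines: ycnk ewdu henq taua cvfnt osru disxh lsn qlqm fjw ccnmu kebf wlj fdt yvuqo
Hunk 6: at line 7 remove [qlqm] add [vio,bmteg] -> 16 lines: ycnk ewdu henq taua cvfnt osru disxh lsn vio bmteg fjw ccnmu kebf wlj fdt yvuqo
Hunk 7: at line 7 remove [lsn,vio,bmteg] add [bquwr,ttbf,nsoce] -> 16 lines: ycnk ewdu henq taua cvfnt osru disxh bquwr ttbf nsoce fjw ccnmu kebf wlj fdt yvuqo
Final line count: 16

Answer: 16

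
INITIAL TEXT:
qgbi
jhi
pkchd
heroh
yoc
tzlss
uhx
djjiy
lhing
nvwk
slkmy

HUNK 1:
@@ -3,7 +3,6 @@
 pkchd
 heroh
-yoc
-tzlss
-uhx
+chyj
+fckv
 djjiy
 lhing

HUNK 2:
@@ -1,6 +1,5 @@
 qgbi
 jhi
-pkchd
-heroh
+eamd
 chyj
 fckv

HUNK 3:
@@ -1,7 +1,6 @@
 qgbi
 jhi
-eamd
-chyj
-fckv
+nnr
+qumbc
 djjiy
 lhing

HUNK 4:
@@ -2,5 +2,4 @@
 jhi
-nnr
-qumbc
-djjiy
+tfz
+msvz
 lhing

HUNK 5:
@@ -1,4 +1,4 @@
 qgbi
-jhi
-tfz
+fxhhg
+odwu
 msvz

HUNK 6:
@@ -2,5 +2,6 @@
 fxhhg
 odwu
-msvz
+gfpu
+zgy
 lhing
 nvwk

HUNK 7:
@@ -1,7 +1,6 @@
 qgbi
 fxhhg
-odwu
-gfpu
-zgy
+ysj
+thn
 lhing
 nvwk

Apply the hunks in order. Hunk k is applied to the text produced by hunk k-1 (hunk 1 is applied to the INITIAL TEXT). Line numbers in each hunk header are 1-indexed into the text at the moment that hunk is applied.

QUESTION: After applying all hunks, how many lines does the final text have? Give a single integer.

Hunk 1: at line 3 remove [yoc,tzlss,uhx] add [chyj,fckv] -> 10 lines: qgbi jhi pkchd heroh chyj fckv djjiy lhing nvwk slkmy
Hunk 2: at line 1 remove [pkchd,heroh] add [eamd] -> 9 lines: qgbi jhi eamd chyj fckv djjiy lhing nvwk slkmy
Hunk 3: at line 1 remove [eamd,chyj,fckv] add [nnr,qumbc] -> 8 lines: qgbi jhi nnr qumbc djjiy lhing nvwk slkmy
Hunk 4: at line 2 remove [nnr,qumbc,djjiy] add [tfz,msvz] -> 7 lines: qgbi jhi tfz msvz lhing nvwk slkmy
Hunk 5: at line 1 remove [jhi,tfz] add [fxhhg,odwu] -> 7 lines: qgbi fxhhg odwu msvz lhing nvwk slkmy
Hunk 6: at line 2 remove [msvz] add [gfpu,zgy] -> 8 lines: qgbi fxhhg odwu gfpu zgy lhing nvwk slkmy
Hunk 7: at line 1 remove [odwu,gfpu,zgy] add [ysj,thn] -> 7 lines: qgbi fxhhg ysj thn lhing nvwk slkmy
Final line count: 7

Answer: 7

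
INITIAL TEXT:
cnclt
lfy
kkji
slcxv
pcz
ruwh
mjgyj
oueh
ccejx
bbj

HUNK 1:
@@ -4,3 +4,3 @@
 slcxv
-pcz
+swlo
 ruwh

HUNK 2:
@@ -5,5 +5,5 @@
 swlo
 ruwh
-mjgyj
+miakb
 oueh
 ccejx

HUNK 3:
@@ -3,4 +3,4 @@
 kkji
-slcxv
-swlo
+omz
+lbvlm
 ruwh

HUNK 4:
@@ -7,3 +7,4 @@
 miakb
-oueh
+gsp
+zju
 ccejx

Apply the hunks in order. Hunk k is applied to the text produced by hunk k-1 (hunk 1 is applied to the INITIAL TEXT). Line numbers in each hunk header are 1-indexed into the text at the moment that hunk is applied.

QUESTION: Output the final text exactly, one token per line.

Hunk 1: at line 4 remove [pcz] add [swlo] -> 10 lines: cnclt lfy kkji slcxv swlo ruwh mjgyj oueh ccejx bbj
Hunk 2: at line 5 remove [mjgyj] add [miakb] -> 10 lines: cnclt lfy kkji slcxv swlo ruwh miakb oueh ccejx bbj
Hunk 3: at line 3 remove [slcxv,swlo] add [omz,lbvlm] -> 10 lines: cnclt lfy kkji omz lbvlm ruwh miakb oueh ccejx bbj
Hunk 4: at line 7 remove [oueh] add [gsp,zju] -> 11 lines: cnclt lfy kkji omz lbvlm ruwh miakb gsp zju ccejx bbj

Answer: cnclt
lfy
kkji
omz
lbvlm
ruwh
miakb
gsp
zju
ccejx
bbj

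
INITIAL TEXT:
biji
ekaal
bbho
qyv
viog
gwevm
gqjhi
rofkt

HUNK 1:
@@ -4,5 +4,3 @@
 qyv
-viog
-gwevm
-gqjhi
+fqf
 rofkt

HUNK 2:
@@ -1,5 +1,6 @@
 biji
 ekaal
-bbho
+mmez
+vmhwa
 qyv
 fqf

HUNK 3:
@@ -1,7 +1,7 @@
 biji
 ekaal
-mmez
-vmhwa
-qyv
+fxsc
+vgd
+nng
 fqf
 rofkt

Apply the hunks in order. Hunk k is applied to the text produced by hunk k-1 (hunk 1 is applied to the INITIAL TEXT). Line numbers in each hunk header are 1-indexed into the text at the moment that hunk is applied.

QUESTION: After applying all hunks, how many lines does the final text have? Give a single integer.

Hunk 1: at line 4 remove [viog,gwevm,gqjhi] add [fqf] -> 6 lines: biji ekaal bbho qyv fqf rofkt
Hunk 2: at line 1 remove [bbho] add [mmez,vmhwa] -> 7 lines: biji ekaal mmez vmhwa qyv fqf rofkt
Hunk 3: at line 1 remove [mmez,vmhwa,qyv] add [fxsc,vgd,nng] -> 7 lines: biji ekaal fxsc vgd nng fqf rofkt
Final line count: 7

Answer: 7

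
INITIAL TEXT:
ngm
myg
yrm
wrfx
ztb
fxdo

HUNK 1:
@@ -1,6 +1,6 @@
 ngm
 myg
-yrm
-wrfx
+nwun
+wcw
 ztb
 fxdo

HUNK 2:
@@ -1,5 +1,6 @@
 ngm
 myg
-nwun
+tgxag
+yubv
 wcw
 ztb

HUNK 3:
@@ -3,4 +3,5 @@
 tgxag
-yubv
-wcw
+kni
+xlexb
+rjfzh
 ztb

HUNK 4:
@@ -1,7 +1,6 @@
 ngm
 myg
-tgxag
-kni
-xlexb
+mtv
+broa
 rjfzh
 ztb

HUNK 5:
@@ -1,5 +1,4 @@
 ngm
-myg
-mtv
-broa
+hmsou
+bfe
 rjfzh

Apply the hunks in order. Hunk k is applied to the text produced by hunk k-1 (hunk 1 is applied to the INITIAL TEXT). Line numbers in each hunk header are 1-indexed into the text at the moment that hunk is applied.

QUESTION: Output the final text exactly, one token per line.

Hunk 1: at line 1 remove [yrm,wrfx] add [nwun,wcw] -> 6 lines: ngm myg nwun wcw ztb fxdo
Hunk 2: at line 1 remove [nwun] add [tgxag,yubv] -> 7 lines: ngm myg tgxag yubv wcw ztb fxdo
Hunk 3: at line 3 remove [yubv,wcw] add [kni,xlexb,rjfzh] -> 8 lines: ngm myg tgxag kni xlexb rjfzh ztb fxdo
Hunk 4: at line 1 remove [tgxag,kni,xlexb] add [mtv,broa] -> 7 lines: ngm myg mtv broa rjfzh ztb fxdo
Hunk 5: at line 1 remove [myg,mtv,broa] add [hmsou,bfe] -> 6 lines: ngm hmsou bfe rjfzh ztb fxdo

Answer: ngm
hmsou
bfe
rjfzh
ztb
fxdo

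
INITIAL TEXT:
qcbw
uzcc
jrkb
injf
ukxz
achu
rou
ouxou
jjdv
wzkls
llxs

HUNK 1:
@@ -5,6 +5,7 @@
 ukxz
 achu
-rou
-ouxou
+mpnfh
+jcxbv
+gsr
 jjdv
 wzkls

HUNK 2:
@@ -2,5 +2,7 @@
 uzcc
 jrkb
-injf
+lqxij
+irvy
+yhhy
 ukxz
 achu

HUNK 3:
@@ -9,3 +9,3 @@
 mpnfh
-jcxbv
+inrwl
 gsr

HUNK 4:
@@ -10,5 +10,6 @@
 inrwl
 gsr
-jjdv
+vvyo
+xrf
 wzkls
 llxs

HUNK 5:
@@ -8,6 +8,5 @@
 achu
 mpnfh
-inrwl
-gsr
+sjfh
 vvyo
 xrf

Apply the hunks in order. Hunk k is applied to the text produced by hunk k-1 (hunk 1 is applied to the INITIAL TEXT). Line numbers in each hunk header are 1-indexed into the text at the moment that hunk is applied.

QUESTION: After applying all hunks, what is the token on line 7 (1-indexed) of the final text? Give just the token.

Hunk 1: at line 5 remove [rou,ouxou] add [mpnfh,jcxbv,gsr] -> 12 lines: qcbw uzcc jrkb injf ukxz achu mpnfh jcxbv gsr jjdv wzkls llxs
Hunk 2: at line 2 remove [injf] add [lqxij,irvy,yhhy] -> 14 lines: qcbw uzcc jrkb lqxij irvy yhhy ukxz achu mpnfh jcxbv gsr jjdv wzkls llxs
Hunk 3: at line 9 remove [jcxbv] add [inrwl] -> 14 lines: qcbw uzcc jrkb lqxij irvy yhhy ukxz achu mpnfh inrwl gsr jjdv wzkls llxs
Hunk 4: at line 10 remove [jjdv] add [vvyo,xrf] -> 15 lines: qcbw uzcc jrkb lqxij irvy yhhy ukxz achu mpnfh inrwl gsr vvyo xrf wzkls llxs
Hunk 5: at line 8 remove [inrwl,gsr] add [sjfh] -> 14 lines: qcbw uzcc jrkb lqxij irvy yhhy ukxz achu mpnfh sjfh vvyo xrf wzkls llxs
Final line 7: ukxz

Answer: ukxz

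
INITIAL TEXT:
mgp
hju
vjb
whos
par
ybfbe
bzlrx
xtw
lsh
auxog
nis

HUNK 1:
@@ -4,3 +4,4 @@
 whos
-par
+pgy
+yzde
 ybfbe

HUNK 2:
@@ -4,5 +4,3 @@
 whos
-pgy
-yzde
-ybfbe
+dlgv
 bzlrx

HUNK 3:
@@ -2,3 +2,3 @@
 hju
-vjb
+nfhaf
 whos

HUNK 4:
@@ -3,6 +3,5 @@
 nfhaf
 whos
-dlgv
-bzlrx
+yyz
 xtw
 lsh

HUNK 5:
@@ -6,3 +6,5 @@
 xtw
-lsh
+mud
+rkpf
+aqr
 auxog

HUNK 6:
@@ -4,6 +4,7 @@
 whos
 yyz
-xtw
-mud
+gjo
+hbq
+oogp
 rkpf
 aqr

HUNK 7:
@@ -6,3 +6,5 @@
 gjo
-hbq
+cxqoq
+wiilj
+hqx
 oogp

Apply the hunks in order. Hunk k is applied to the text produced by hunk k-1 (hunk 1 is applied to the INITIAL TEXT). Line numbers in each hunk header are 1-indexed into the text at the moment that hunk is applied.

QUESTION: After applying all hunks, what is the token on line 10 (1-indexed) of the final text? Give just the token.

Answer: oogp

Derivation:
Hunk 1: at line 4 remove [par] add [pgy,yzde] -> 12 lines: mgp hju vjb whos pgy yzde ybfbe bzlrx xtw lsh auxog nis
Hunk 2: at line 4 remove [pgy,yzde,ybfbe] add [dlgv] -> 10 lines: mgp hju vjb whos dlgv bzlrx xtw lsh auxog nis
Hunk 3: at line 2 remove [vjb] add [nfhaf] -> 10 lines: mgp hju nfhaf whos dlgv bzlrx xtw lsh auxog nis
Hunk 4: at line 3 remove [dlgv,bzlrx] add [yyz] -> 9 lines: mgp hju nfhaf whos yyz xtw lsh auxog nis
Hunk 5: at line 6 remove [lsh] add [mud,rkpf,aqr] -> 11 lines: mgp hju nfhaf whos yyz xtw mud rkpf aqr auxog nis
Hunk 6: at line 4 remove [xtw,mud] add [gjo,hbq,oogp] -> 12 lines: mgp hju nfhaf whos yyz gjo hbq oogp rkpf aqr auxog nis
Hunk 7: at line 6 remove [hbq] add [cxqoq,wiilj,hqx] -> 14 lines: mgp hju nfhaf whos yyz gjo cxqoq wiilj hqx oogp rkpf aqr auxog nis
Final line 10: oogp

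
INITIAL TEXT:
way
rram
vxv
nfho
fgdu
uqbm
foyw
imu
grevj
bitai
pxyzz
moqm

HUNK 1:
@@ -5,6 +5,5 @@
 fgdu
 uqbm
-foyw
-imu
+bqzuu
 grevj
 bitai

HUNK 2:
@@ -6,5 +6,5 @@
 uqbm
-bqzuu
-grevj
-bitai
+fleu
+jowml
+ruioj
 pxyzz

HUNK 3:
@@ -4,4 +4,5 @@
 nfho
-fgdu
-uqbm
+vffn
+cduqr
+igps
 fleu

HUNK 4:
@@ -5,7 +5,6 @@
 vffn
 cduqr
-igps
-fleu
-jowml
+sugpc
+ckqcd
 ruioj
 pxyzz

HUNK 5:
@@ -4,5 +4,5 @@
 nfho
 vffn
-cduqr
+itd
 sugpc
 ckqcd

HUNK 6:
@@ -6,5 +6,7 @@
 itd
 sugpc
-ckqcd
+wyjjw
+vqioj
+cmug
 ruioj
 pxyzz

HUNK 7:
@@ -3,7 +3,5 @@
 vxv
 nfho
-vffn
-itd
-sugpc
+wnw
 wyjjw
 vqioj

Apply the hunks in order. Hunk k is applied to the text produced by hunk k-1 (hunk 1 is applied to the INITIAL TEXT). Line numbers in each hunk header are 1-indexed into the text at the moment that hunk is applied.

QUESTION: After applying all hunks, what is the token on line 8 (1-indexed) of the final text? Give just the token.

Answer: cmug

Derivation:
Hunk 1: at line 5 remove [foyw,imu] add [bqzuu] -> 11 lines: way rram vxv nfho fgdu uqbm bqzuu grevj bitai pxyzz moqm
Hunk 2: at line 6 remove [bqzuu,grevj,bitai] add [fleu,jowml,ruioj] -> 11 lines: way rram vxv nfho fgdu uqbm fleu jowml ruioj pxyzz moqm
Hunk 3: at line 4 remove [fgdu,uqbm] add [vffn,cduqr,igps] -> 12 lines: way rram vxv nfho vffn cduqr igps fleu jowml ruioj pxyzz moqm
Hunk 4: at line 5 remove [igps,fleu,jowml] add [sugpc,ckqcd] -> 11 lines: way rram vxv nfho vffn cduqr sugpc ckqcd ruioj pxyzz moqm
Hunk 5: at line 4 remove [cduqr] add [itd] -> 11 lines: way rram vxv nfho vffn itd sugpc ckqcd ruioj pxyzz moqm
Hunk 6: at line 6 remove [ckqcd] add [wyjjw,vqioj,cmug] -> 13 lines: way rram vxv nfho vffn itd sugpc wyjjw vqioj cmug ruioj pxyzz moqm
Hunk 7: at line 3 remove [vffn,itd,sugpc] add [wnw] -> 11 lines: way rram vxv nfho wnw wyjjw vqioj cmug ruioj pxyzz moqm
Final line 8: cmug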